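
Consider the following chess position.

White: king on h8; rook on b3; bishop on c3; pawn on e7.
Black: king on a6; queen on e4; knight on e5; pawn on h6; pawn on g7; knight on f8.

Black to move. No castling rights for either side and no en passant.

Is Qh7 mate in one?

After Qh7: white king on h8; in check: yes, from the black queen on h7.
King squares — g7: attacked by Qh7; h7: attacked by Nf8; g8: attacked by Qh7.
White has no legal moves → checkmate.

yes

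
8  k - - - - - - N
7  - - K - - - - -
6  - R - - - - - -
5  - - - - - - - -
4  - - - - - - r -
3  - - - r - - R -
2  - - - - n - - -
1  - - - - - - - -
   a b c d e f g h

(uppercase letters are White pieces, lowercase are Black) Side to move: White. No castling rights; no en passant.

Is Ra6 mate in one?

yes

After Ra6: black king on a8; in check: yes, from the white rook on a6.
King squares — a7: attacked by Ra6; b7: attacked by Kc7; b8: attacked by Kc7.
Black has no legal moves → checkmate.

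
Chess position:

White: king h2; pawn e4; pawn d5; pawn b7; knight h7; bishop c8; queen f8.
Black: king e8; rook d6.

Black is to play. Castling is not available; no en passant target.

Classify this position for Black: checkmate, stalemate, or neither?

Black to move; black king on e8.
In check: yes, from the white queen on f8.
King squares — d7: attacked by Bc8; e7: attacked by Qf8; f7: attacked by Qf8; d8: attacked by Qf8; f8: attacked by Nh7.
Legal moves for Black: none.
In check with no legal moves → checkmate.

checkmate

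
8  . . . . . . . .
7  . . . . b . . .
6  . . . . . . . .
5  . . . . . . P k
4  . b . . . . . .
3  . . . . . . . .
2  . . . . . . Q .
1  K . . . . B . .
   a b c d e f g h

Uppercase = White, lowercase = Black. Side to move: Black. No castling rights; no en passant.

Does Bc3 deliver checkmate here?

no

After Bc3: white king on a1; in check: yes, from the black bishop on c3.
White has 3 legal replies: Ka2, Kb1, Qb2.
In check but a legal move exists → not checkmate.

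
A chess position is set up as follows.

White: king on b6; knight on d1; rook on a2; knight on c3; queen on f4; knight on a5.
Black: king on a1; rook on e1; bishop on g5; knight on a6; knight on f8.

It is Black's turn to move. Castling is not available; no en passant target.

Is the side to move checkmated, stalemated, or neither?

Black to move; black king on a1.
In check: yes, from the white rook on a2.
King squares — b1: attacked by Nc3; a2: attacked by Nc3; b2: attacked by Nd1.
Legal moves for Black: none.
In check with no legal moves → checkmate.

checkmate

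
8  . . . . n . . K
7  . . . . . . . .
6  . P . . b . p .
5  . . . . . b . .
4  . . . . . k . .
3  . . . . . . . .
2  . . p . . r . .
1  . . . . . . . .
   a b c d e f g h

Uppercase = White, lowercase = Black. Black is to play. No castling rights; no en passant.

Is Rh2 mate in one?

After Rh2: white king on h8; in check: yes, from the black rook on h2.
King squares — g7: attacked by Ne8; h7: attacked by Rh2; g8: attacked by Be6.
White has no legal moves → checkmate.

yes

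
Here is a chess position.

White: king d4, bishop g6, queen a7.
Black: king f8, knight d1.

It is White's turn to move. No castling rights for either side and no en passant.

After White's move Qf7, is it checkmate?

After Qf7: black king on f8; in check: yes, from the white queen on f7.
King squares — e7: attacked by Qf7; f7: attacked by Bg6; g7: attacked by Qf7; e8: attacked by Qf7; g8: attacked by Qf7.
Black has no legal moves → checkmate.

yes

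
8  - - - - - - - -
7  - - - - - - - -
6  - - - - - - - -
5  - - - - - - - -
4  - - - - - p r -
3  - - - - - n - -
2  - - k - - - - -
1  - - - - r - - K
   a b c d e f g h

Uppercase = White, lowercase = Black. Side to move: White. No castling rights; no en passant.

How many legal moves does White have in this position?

White to move; king on h1.
In check: yes, from the black rook on e1.
Legal moves: none.
Count: 0.

0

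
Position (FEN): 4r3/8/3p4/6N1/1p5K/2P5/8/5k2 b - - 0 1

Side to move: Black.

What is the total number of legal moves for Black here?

Black to move; king on f1.
In check: no.
Legal moves: Rh8+, Rg8, Rf8, Rd8, Rc8, Rb8, Ra8, Re7, Re6, Re5, Re4+, Re3, Re2, Re1, Kg2, Kf2, Ke2, Kg1, Ke1, bxc3, d5, b3.
Count: 22.

22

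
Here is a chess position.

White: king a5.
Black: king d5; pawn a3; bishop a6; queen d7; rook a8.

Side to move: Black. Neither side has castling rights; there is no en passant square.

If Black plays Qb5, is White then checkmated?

After Qb5: white king on a5; in check: yes, from the black queen on b5.
King squares — a4: attacked by Qb5; b4: attacked by Qb5; b5: attacked by Ba6; a6: attacked by Qb5; b6: attacked by Qb5.
White has no legal moves → checkmate.

yes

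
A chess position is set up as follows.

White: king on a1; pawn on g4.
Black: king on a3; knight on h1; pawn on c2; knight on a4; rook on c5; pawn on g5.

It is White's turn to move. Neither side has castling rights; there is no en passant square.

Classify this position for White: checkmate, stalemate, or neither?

White to move; white king on a1.
In check: no.
King squares — b1: attacked by Pc2; a2: attacked by Ka3; b2: attacked by Ka3.
Legal moves for White: none.
Not in check and no legal moves → stalemate.

stalemate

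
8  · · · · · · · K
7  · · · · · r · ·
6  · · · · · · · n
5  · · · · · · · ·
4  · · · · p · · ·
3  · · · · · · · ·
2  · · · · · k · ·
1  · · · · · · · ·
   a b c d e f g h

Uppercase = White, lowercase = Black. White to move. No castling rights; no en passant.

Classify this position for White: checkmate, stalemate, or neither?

White to move; white king on h8.
In check: no.
King squares — g7: attacked by Rf7; h7: attacked by Rf7; g8: attacked by Nh6.
Legal moves for White: none.
Not in check and no legal moves → stalemate.

stalemate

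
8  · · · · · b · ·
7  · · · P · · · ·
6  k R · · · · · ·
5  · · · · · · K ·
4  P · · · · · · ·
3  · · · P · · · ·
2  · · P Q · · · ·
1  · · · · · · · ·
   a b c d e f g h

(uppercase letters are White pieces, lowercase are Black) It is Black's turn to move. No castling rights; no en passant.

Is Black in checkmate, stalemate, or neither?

Black to move; black king on a6.
In check: yes, from the white rook on b6.
Legal moves for Black: Ka7, Kxb6.
Black is in check but has 2 legal moves → neither.

neither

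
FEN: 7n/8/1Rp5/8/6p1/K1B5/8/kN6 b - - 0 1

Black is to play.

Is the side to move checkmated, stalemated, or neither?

checkmate

Black to move; black king on a1.
In check: yes, from the white bishop on c3.
King squares — b1: attacked by Rb6; a2: attacked by Ka3; b2: attacked by Ka3.
Legal moves for Black: none.
In check with no legal moves → checkmate.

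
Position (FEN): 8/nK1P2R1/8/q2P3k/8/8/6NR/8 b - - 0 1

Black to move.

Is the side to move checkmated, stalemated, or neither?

Black to move; black king on h5.
In check: yes, from the white rook on h2.
King squares — g4: attacked by Rg7; h4: attacked by Ng2; g5: attacked by Rg7; g6: attacked by Rg7; h6: attacked by Rh2.
Legal moves for Black: none.
In check with no legal moves → checkmate.

checkmate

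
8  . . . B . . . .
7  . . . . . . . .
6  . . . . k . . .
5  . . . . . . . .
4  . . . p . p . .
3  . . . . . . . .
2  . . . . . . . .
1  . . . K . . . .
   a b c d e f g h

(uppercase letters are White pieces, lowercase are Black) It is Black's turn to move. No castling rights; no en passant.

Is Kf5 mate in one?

no

After Kf5: white king on d1; in check: no.
White is not in check, so this cannot be checkmate.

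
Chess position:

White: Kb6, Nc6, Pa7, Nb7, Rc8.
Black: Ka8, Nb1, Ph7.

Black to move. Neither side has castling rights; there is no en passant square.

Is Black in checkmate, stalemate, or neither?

Black to move; black king on a8.
In check: yes, from the white rook on c8.
King squares — a7: attacked by Kb6; b7: attacked by Kb6; b8: attacked by Nc6.
Legal moves for Black: none.
In check with no legal moves → checkmate.

checkmate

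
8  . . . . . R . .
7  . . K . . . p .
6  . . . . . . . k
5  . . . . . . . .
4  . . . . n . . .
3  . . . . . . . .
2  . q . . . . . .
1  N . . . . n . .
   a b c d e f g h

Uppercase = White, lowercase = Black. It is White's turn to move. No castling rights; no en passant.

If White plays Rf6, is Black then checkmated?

no

After Rf6: black king on h6; in check: yes, from the white rook on f6.
Black has 7 legal replies: Kh7, Kh5, Kg5, Nxf6, Qxf6, gxf6, g6.
In check but a legal move exists → not checkmate.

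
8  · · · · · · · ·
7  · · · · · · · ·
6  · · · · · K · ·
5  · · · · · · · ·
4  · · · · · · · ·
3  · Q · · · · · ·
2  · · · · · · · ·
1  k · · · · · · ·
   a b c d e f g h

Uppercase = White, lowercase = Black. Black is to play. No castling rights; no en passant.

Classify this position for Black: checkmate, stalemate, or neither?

stalemate

Black to move; black king on a1.
In check: no.
King squares — b1: attacked by Qb3; a2: attacked by Qb3; b2: attacked by Qb3.
Legal moves for Black: none.
Not in check and no legal moves → stalemate.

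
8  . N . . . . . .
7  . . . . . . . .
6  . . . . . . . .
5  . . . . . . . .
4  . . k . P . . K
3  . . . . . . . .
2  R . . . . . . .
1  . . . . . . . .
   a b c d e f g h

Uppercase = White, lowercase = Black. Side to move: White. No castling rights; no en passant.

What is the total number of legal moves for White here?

White to move; king on h4.
In check: no.
Legal moves: Nd7, Nc6, Na6, Kh5, Kg5, Kg4, Kh3, Kg3, Ra8, Ra7, Ra6, Ra5, Ra4+, Ra3, Rh2, Rg2, Rf2, Re2, Rd2, Rc2+, Rb2, Ra1, e5.
Count: 23.

23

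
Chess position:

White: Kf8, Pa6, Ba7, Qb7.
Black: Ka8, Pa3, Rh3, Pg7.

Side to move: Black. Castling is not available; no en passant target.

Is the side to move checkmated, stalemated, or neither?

Black to move; black king on a8.
In check: yes, from the white queen on b7.
King squares — a7: attacked by Qb7; b7: attacked by Pa6; b8: attacked by Ba7.
Legal moves for Black: none.
In check with no legal moves → checkmate.

checkmate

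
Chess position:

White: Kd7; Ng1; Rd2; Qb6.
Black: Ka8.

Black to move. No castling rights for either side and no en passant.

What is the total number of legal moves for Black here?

Black to move; king on a8.
In check: no.
Legal moves: none.
Count: 0.

0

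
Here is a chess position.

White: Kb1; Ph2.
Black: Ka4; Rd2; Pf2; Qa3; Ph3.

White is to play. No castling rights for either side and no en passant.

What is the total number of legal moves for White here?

0

White to move; king on b1.
In check: no.
Legal moves: none.
Count: 0.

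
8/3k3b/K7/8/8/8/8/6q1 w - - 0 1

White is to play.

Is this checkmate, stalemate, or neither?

White to move; white king on a6.
In check: no.
Legal moves for White: Kb7, Kb5, Ka5.
White has 3 legal moves and is not in check → neither.

neither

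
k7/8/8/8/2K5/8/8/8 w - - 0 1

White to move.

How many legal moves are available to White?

White to move; king on c4.
In check: no.
Legal moves: Kd5, Kc5, Kb5, Kd4, Kb4, Kd3, Kc3, Kb3.
Count: 8.

8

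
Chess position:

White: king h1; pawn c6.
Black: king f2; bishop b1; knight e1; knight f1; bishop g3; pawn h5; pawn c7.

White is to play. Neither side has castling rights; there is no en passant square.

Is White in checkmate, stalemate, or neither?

stalemate

White to move; white king on h1.
In check: no.
King squares — g1: attacked by Kf2; g2: attacked by Ne1; h2: attacked by Nf1.
Legal moves for White: none.
Not in check and no legal moves → stalemate.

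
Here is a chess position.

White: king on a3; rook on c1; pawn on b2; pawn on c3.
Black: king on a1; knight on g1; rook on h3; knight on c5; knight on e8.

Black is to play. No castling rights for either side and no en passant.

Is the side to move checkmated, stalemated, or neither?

checkmate

Black to move; black king on a1.
In check: yes, from the white rook on c1.
King squares — b1: attacked by Rc1; a2: attacked by Ka3; b2: attacked by Ka3.
Legal moves for Black: none.
In check with no legal moves → checkmate.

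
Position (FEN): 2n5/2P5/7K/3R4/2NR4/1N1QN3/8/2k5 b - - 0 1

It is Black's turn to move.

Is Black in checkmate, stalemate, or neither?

Black to move; black king on c1.
In check: yes, from the white knight on b3.
King squares — b1: attacked by Qd3; d1: attacked by Qd3; b2: attacked by Nc4; c2: attacked by Qd3; d2: attacked by Nb3.
Legal moves for Black: none.
In check with no legal moves → checkmate.

checkmate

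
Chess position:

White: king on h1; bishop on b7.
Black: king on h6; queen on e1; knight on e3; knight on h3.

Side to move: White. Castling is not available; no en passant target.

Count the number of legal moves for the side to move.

1

White to move; king on h1.
In check: yes, from the black queen on e1.
Legal moves: Kh2.
Count: 1.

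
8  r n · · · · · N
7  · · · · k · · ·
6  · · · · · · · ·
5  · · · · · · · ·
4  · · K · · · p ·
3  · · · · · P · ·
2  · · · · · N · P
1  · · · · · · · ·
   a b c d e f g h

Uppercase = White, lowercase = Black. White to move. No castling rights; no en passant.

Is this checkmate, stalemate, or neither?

neither

White to move; white king on c4.
In check: no.
Legal moves for White include: Nf7, Ng6+, Kd5, Kc5, Kb5, Kd4, Kb4, Kd3, Kc3, Kb3, Nxg4, Ne4, Nh3, Nd3, Nh1, Nd1, fxg4, f4, ... (list truncated; more exist).
White has legal moves and is not in check → neither.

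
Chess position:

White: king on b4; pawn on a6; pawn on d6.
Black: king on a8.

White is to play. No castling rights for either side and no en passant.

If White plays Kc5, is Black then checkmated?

After Kc5: black king on a8; in check: no.
Black is not in check, so this cannot be checkmate.

no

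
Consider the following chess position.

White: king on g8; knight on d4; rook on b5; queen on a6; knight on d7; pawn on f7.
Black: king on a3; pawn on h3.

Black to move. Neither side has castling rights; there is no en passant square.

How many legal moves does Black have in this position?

Black to move; king on a3.
In check: yes, from the white queen on a6.
Legal moves: none.
Count: 0.

0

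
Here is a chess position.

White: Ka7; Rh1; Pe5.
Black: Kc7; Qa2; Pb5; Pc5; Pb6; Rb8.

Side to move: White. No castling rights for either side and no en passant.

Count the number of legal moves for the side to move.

White to move; king on a7.
In check: yes, from the black queen on a2.
Legal moves: none.
Count: 0.

0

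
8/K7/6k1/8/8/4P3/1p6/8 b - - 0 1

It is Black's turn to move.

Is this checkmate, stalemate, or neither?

neither

Black to move; black king on g6.
In check: no.
Legal moves for Black: Kh7, Kg7, Kf7, Kh6, Kf6, Kh5, Kg5, Kf5, b1=Q, b1=R, b1=B, b1=N.
Black has 12 legal moves and is not in check → neither.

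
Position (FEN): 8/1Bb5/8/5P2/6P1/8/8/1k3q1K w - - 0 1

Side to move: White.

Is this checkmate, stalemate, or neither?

checkmate

White to move; white king on h1.
In check: yes, from the black queen on f1.
King squares — g1: attacked by Qf1; g2: attacked by Qf1; h2: attacked by Bc7.
Legal moves for White: none.
In check with no legal moves → checkmate.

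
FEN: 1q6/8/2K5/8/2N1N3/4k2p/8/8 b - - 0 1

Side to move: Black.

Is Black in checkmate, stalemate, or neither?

neither

Black to move; black king on e3.
In check: yes, from the white knight on c4.
King squares — d2: attacked by Nc4; e2: available; f2: attacked by Ne4; d3: available; f3: available; d4: available; e4: available; f4: available.
Legal moves for Black: Kf4, Kxe4, Kd4, Kf3, Kd3, Ke2.
Black is in check but has 6 legal moves → neither.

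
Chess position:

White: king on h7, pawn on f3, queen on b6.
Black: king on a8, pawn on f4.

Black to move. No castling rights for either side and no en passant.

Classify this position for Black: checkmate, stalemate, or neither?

stalemate

Black to move; black king on a8.
In check: no.
King squares — a7: attacked by Qb6; b7: attacked by Qb6; b8: attacked by Qb6.
Legal moves for Black: none.
Not in check and no legal moves → stalemate.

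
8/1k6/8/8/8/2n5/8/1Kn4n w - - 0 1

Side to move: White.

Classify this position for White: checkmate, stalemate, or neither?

neither

White to move; white king on b1.
In check: yes, from the black knight on c3.
Legal moves for White: Kc2, Kb2, Kxc1, Ka1.
White is in check but has 4 legal moves → neither.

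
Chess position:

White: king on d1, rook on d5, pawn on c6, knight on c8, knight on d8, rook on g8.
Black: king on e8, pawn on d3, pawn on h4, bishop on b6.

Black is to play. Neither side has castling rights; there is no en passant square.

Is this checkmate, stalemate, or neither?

checkmate

Black to move; black king on e8.
In check: yes, from the white rook on g8.
King squares — d7: attacked by Rd5; e7: attacked by Nc8; f7: attacked by Nd8; d8: attacked by Rd5; f8: attacked by Rg8.
Legal moves for Black: none.
In check with no legal moves → checkmate.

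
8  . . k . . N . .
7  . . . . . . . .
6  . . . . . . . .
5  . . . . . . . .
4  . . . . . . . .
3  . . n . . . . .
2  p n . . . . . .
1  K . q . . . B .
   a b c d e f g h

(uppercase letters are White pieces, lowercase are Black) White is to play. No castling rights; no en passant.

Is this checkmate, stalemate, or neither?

checkmate

White to move; white king on a1.
In check: yes, from the black queen on c1.
King squares — b1: attacked by Qc1; a2: attacked by Nc3; b2: attacked by Qc1.
Legal moves for White: none.
In check with no legal moves → checkmate.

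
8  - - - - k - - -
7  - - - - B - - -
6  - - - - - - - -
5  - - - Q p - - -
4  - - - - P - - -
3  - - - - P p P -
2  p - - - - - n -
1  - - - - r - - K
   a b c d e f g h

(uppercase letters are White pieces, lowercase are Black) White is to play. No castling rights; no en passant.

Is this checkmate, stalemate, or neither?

White to move; white king on h1.
In check: yes, from the black rook on e1.
King squares — g1: attacked by Re1; g2: attacked by Pf3; h2: available.
Legal moves for White: Kh2.
White is in check but has 1 legal move → neither.

neither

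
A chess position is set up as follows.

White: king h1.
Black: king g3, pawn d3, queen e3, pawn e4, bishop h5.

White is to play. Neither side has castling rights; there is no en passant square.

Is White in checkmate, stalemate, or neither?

White to move; white king on h1.
In check: no.
King squares — g1: attacked by Qe3; g2: attacked by Kg3; h2: attacked by Kg3.
Legal moves for White: none.
Not in check and no legal moves → stalemate.

stalemate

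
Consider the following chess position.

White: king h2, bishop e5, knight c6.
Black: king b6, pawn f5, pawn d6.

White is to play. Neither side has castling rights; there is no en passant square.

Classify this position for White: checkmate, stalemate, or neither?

neither

White to move; white king on h2.
In check: no.
Legal moves for White include: Nd8, Nb8, Ne7, Na7, Na5, Nd4, Nb4, Bh8, Bg7, Bf6, Bxd6, Bf4, Bd4+, Bg3, Bc3, Bb2, Ba1, Kh3, ... (list truncated; more exist).
White has legal moves and is not in check → neither.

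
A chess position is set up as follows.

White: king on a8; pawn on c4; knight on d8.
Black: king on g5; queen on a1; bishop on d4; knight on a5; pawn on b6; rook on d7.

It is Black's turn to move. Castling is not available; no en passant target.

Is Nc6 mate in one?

yes

After Nc6: white king on a8; in check: yes, from the black queen on a1.
King squares — a7: attacked by Qa1; b7: attacked by Rd7; b8: attacked by Nc6.
White has no legal moves → checkmate.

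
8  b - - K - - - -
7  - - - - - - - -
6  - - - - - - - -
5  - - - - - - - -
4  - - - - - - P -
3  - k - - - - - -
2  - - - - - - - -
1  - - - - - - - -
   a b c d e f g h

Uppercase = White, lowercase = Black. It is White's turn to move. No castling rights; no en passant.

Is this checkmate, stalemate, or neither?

neither

White to move; white king on d8.
In check: no.
Legal moves for White: Ke8, Kc8, Ke7, Kd7, Kc7, g5.
White has 6 legal moves and is not in check → neither.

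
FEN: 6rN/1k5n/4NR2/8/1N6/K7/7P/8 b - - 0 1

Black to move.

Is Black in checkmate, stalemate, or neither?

Black to move; black king on b7.
In check: no.
Legal moves for Black include: Rxh8, Rf8, Re8, Rd8, Rc8, Rb8, Ra8+, Rg7, Rg6, Rg5, Rg4, Rg3+, Rg2, Rg1, Nf8, Nxf6, Ng5, Kc8, ... (list truncated; more exist).
Black has legal moves and is not in check → neither.

neither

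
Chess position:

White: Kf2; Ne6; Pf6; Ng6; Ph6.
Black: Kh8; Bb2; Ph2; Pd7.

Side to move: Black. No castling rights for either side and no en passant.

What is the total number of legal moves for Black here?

Black to move; king on h8.
In check: yes, from the white knight on g6.
Legal moves: Kg8, Kh7.
Count: 2.

2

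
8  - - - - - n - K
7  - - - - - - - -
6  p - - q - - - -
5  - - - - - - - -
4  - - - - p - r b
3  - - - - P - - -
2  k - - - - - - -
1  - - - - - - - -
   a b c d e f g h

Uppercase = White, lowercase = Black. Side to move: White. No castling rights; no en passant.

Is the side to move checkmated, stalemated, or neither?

White to move; white king on h8.
In check: no.
King squares — g7: attacked by Rg4; h7: attacked by Nf8; g8: attacked by Rg4.
Legal moves for White: none.
Not in check and no legal moves → stalemate.

stalemate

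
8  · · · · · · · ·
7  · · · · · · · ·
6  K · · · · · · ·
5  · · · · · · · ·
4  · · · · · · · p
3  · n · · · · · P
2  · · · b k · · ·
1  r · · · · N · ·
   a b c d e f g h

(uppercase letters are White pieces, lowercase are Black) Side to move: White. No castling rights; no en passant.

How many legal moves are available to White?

3

White to move; king on a6.
In check: yes, from the black rook on a1.
Legal moves: Kb7, Kb6, Kb5.
Count: 3.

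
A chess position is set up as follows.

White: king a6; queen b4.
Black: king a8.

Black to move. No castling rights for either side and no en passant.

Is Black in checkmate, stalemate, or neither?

stalemate

Black to move; black king on a8.
In check: no.
King squares — a7: attacked by Ka6; b7: attacked by Qb4; b8: attacked by Qb4.
Legal moves for Black: none.
Not in check and no legal moves → stalemate.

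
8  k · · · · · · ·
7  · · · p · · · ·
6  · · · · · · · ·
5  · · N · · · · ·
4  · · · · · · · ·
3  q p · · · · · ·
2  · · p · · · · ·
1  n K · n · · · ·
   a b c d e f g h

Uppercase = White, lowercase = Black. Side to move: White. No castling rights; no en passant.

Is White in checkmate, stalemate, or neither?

checkmate

White to move; white king on b1.
In check: yes, from the black pawn on c2.
King squares — a1: attacked by Qa3; c1: attacked by Qa3; a2: attacked by Qa3; b2: attacked by Nd1; c2: attacked by Na1.
Legal moves for White: none.
In check with no legal moves → checkmate.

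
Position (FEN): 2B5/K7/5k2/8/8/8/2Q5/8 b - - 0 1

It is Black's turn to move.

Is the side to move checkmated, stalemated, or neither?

Black to move; black king on f6.
In check: no.
Legal moves for Black: Kg7, Kf7, Ke7, Kg5, Ke5.
Black has 5 legal moves and is not in check → neither.

neither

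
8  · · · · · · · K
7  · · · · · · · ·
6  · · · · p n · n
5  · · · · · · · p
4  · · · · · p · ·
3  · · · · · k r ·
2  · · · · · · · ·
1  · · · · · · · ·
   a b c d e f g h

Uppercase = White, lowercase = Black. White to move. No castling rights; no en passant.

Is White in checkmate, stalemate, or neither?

White to move; white king on h8.
In check: no.
King squares — g7: attacked by Rg3; h7: attacked by Nf6; g8: attacked by Rg3.
Legal moves for White: none.
Not in check and no legal moves → stalemate.

stalemate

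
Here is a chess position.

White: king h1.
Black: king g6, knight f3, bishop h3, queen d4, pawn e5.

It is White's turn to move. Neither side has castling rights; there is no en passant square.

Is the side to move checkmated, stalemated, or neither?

White to move; white king on h1.
In check: no.
King squares — g1: attacked by Nf3; g2: attacked by Bh3; h2: attacked by Nf3.
Legal moves for White: none.
Not in check and no legal moves → stalemate.

stalemate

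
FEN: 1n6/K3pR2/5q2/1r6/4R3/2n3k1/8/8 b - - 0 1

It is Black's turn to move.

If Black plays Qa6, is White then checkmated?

yes

After Qa6: white king on a7; in check: yes, from the black queen on a6.
King squares — a6: attacked by Nb8; b6: attacked by Rb5; b7: attacked by Rb5; a8: attacked by Qa6; b8: attacked by Rb5.
White has no legal moves → checkmate.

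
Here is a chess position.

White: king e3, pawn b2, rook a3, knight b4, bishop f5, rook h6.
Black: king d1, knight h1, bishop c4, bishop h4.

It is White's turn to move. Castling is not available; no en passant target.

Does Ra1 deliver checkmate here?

yes

After Ra1: black king on d1; in check: yes, from the white rook on a1.
King squares — c1: attacked by Ra1; e1: attacked by Ra1; c2: attacked by Nb4; d2: attacked by Ke3; e2: attacked by Ke3.
Black has no legal moves → checkmate.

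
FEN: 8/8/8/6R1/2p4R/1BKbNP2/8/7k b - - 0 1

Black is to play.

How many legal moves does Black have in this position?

Black to move; king on h1.
In check: yes, from the white rook on h4.
Legal moves: none.
Count: 0.

0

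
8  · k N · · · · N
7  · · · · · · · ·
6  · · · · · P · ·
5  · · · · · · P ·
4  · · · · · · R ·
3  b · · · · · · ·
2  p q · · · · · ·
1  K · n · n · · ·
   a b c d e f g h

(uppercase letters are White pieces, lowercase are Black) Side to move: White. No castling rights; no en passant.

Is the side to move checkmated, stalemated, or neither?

White to move; white king on a1.
In check: yes, from the black queen on b2.
King squares — b1: attacked by Pa2; a2: attacked by Nc1; b2: attacked by Ba3.
Legal moves for White: none.
In check with no legal moves → checkmate.

checkmate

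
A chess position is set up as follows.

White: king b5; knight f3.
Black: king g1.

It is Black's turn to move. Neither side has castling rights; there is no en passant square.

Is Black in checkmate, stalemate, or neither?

neither

Black to move; black king on g1.
In check: yes, from the white knight on f3.
King squares — f1: available; h1: available; f2: available; g2: available; h2: attacked by Nf3.
Legal moves for Black: Kg2, Kf2, Kh1, Kf1.
Black is in check but has 4 legal moves → neither.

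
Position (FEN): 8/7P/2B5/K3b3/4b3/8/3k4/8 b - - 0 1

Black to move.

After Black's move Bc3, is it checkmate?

After Bc3: white king on a5; in check: yes, from the black bishop on c3.
White has 4 legal replies: Kb6, Ka6, Kb5, Ka4.
In check but a legal move exists → not checkmate.

no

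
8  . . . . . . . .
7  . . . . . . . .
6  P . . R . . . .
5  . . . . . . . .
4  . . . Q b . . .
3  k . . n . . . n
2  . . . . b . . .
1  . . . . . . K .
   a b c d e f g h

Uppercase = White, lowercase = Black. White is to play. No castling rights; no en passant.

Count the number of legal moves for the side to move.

White to move; king on g1.
In check: yes, from the black knight on h3.
Legal moves: Kh2.
Count: 1.

1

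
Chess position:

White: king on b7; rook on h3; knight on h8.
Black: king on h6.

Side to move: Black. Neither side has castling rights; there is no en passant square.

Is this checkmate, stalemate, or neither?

neither

Black to move; black king on h6.
In check: yes, from the white rook on h3.
Legal moves for Black: Kg7, Kg5.
Black is in check but has 2 legal moves → neither.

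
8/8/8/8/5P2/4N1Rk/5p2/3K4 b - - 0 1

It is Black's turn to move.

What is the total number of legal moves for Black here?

Black to move; king on h3.
In check: yes, from the white rook on g3.
Legal moves: Kh4, Kxg3, Kh2.
Count: 3.

3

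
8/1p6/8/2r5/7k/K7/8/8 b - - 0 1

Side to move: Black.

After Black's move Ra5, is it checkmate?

no

After Ra5: white king on a3; in check: yes, from the black rook on a5.
White has 3 legal replies: Kb4, Kb3, Kb2.
In check but a legal move exists → not checkmate.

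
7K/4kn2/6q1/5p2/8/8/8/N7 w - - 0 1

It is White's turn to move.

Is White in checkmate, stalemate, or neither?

White to move; white king on h8.
In check: yes, from the black knight on f7.
King squares — g7: attacked by Qg6; h7: attacked by Qg6; g8: attacked by Qg6.
Legal moves for White: none.
In check with no legal moves → checkmate.

checkmate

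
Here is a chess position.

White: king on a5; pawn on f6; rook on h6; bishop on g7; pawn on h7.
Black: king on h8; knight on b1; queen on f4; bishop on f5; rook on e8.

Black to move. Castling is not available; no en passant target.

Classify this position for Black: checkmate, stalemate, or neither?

checkmate

Black to move; black king on h8.
In check: yes, from the white bishop on g7.
King squares — g7: attacked by Pf6; h7: attacked by Rh6; g8: attacked by Ph7.
Legal moves for Black: none.
In check with no legal moves → checkmate.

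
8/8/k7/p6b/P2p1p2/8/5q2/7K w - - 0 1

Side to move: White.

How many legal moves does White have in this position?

0

White to move; king on h1.
In check: no.
Legal moves: none.
Count: 0.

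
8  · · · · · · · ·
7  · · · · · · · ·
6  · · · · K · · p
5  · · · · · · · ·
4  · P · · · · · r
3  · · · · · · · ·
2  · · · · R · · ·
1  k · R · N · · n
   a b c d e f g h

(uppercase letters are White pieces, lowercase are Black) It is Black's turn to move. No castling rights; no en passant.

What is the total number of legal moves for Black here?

Black to move; king on a1.
In check: yes, from the white rook on c1.
Legal moves: none.
Count: 0.

0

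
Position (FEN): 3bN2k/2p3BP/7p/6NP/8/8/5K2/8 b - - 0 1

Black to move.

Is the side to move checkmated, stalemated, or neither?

Black to move; black king on h8.
In check: yes, from the white bishop on g7.
King squares — g7: attacked by Ne8; h7: attacked by Ng5; g8: attacked by Ph7.
Legal moves for Black: none.
In check with no legal moves → checkmate.

checkmate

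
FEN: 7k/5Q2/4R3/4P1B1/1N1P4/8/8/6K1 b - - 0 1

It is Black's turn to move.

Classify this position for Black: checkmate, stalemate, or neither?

stalemate

Black to move; black king on h8.
In check: no.
King squares — g7: attacked by Qf7; h7: attacked by Qf7; g8: attacked by Qf7.
Legal moves for Black: none.
Not in check and no legal moves → stalemate.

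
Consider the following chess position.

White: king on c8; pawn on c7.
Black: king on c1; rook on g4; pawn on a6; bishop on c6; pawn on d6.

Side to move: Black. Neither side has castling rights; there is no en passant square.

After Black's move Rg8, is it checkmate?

yes

After Rg8: white king on c8; in check: yes, from the black rook on g8.
King squares — b7: attacked by Bc6; c7: own pawn; d7: attacked by Bc6; b8: attacked by Rg8; d8: attacked by Rg8.
White has no legal moves → checkmate.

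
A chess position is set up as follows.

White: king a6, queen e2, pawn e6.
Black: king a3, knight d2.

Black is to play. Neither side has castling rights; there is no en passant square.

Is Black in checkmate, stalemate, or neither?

neither

Black to move; black king on a3.
In check: no.
Legal moves for Black: Kb4, Ka4, Kb3, Kb2, Ka2, Ne4, Nc4, Nf3, Nb3, Nf1, Nb1.
Black has 11 legal moves and is not in check → neither.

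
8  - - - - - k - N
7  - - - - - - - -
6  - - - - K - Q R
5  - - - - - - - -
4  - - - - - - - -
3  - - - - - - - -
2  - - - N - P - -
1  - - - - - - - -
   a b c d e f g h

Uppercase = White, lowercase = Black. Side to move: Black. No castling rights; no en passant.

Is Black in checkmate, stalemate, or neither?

stalemate

Black to move; black king on f8.
In check: no.
King squares — e7: attacked by Ke6; f7: attacked by Ke6; g7: attacked by Qg6; e8: attacked by Qg6; g8: attacked by Qg6.
Legal moves for Black: none.
Not in check and no legal moves → stalemate.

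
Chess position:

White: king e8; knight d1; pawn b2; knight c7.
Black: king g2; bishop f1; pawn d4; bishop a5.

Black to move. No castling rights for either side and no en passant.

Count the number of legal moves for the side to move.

Black to move; king on g2.
In check: no.
Legal moves: Bxc7, Bb6, Bb4, Bc3, Bd2, Be1, Kh3, Kg3, Kf3, Kh2, Kh1, Kg1, Ba6, Bb5+, Bc4, Bd3, Be2, d3.
Count: 18.

18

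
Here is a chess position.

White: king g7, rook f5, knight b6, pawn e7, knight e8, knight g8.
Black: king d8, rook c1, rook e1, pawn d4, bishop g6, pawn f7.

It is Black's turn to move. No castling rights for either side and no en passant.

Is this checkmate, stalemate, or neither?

neither

Black to move; black king on d8.
In check: yes, from the white pawn on e7.
King squares — c7: attacked by Ne8; d7: attacked by Nb6; e7: attacked by Ng8; c8: attacked by Nb6; e8: available.
Legal moves for Black: Kxe8, Rxe7.
Black is in check but has 2 legal moves → neither.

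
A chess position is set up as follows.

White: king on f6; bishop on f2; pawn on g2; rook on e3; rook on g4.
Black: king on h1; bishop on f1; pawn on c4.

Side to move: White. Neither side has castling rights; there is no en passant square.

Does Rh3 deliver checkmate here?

yes

After Rh3: black king on h1; in check: yes, from the white rook on h3.
King squares — g1: attacked by Bf2; g2: attacked by Rg4; h2: attacked by Rh3.
Black has no legal moves → checkmate.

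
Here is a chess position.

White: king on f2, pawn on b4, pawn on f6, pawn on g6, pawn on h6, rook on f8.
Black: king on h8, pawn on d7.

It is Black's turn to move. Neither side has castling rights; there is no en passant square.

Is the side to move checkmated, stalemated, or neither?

checkmate

Black to move; black king on h8.
In check: yes, from the white rook on f8.
King squares — g7: attacked by Pf6; h7: attacked by Pg6; g8: attacked by Rf8.
Legal moves for Black: none.
In check with no legal moves → checkmate.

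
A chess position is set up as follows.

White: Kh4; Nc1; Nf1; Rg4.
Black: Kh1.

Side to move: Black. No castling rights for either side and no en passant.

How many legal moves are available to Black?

Black to move; king on h1.
In check: no.
Legal moves: none.
Count: 0.

0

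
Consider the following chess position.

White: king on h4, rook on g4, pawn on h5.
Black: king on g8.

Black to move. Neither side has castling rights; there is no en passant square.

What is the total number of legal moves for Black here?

4

Black to move; king on g8.
In check: yes, from the white rook on g4.
Legal moves: Kh8, Kf8, Kh7, Kf7.
Count: 4.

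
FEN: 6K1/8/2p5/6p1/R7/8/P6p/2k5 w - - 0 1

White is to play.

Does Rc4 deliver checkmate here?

no

After Rc4: black king on c1; in check: yes, from the white rook on c4.
Black has 4 legal replies: Kd2, Kb2, Kd1, Kb1.
In check but a legal move exists → not checkmate.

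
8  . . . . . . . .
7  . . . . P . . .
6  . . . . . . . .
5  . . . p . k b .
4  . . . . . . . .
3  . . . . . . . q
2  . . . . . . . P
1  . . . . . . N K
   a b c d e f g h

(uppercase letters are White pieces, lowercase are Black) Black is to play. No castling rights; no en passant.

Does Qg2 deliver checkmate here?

no

After Qg2: white king on h1; in check: yes, from the black queen on g2.
White has 1 legal reply: Kxg2.
In check but a legal move exists → not checkmate.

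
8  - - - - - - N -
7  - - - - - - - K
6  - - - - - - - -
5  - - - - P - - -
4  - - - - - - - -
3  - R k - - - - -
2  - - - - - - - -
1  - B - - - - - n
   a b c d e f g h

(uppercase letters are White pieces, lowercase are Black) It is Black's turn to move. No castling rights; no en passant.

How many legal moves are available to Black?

4

Black to move; king on c3.
In check: yes, from the white rook on b3.
Legal moves: Kd4, Kc4, Kxb3, Kd2.
Count: 4.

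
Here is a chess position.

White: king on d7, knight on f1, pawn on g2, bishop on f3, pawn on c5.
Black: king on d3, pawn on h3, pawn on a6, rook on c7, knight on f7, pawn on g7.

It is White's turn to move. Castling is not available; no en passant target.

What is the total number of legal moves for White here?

3

White to move; king on d7.
In check: yes, from the black rook on c7.
Legal moves: Ke8, Kxc7, Ke6.
Count: 3.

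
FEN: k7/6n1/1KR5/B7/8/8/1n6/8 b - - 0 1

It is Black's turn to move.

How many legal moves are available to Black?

Black to move; king on a8.
In check: no.
Legal moves: Kb8, Ne8, Ne6, Nh5, Nf5, Nc4+, Na4+, Nd3, Nd1.
Count: 9.

9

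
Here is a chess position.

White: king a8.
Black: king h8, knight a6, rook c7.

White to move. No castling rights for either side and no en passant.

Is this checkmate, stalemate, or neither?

stalemate

White to move; white king on a8.
In check: no.
King squares — a7: attacked by Rc7; b7: attacked by Rc7; b8: attacked by Na6.
Legal moves for White: none.
Not in check and no legal moves → stalemate.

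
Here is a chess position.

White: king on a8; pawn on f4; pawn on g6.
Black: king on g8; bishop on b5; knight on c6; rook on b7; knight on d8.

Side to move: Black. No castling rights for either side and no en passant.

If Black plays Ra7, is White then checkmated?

yes

After Ra7: white king on a8; in check: yes, from the black rook on a7.
King squares — a7: attacked by Nc6; b7: attacked by Ra7; b8: attacked by Nc6.
White has no legal moves → checkmate.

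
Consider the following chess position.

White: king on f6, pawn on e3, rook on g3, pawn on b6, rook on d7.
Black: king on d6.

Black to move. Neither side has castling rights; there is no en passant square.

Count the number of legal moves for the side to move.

3

Black to move; king on d6.
In check: yes, from the white rook on d7.
Legal moves: Kxd7, Kc6, Kc5.
Count: 3.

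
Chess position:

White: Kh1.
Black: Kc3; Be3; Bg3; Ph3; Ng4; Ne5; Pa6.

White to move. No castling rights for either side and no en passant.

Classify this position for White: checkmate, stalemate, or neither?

White to move; white king on h1.
In check: no.
King squares — g1: attacked by Be3; g2: attacked by Ph3; h2: attacked by Bg3.
Legal moves for White: none.
Not in check and no legal moves → stalemate.

stalemate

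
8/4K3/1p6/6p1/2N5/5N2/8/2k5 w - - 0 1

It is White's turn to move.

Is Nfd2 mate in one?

After Nfd2: black king on c1; in check: no.
Black is not in check, so this cannot be checkmate.

no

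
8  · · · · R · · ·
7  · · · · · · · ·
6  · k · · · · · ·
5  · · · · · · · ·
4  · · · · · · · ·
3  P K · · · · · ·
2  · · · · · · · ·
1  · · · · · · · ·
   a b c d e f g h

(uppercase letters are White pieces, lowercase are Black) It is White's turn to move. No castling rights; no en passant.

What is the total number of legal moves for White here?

22

White to move; king on b3.
In check: no.
Legal moves: Rh8, Rg8, Rf8, Rd8, Rc8, Rb8+, Ra8, Re7, Re6+, Re5, Re4, Re3, Re2, Re1, Kc4, Kb4, Ka4, Kc3, Kc2, Kb2, Ka2, a4.
Count: 22.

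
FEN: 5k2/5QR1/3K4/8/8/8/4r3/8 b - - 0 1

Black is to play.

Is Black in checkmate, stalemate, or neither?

Black to move; black king on f8.
In check: yes, from the white queen on f7.
King squares — e7: attacked by Kd6; f7: attacked by Rg7; g7: attacked by Qf7; e8: attacked by Qf7; g8: attacked by Qf7.
Legal moves for Black: none.
In check with no legal moves → checkmate.

checkmate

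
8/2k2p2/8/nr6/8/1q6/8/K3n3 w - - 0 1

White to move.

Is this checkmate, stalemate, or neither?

stalemate

White to move; white king on a1.
In check: no.
King squares — b1: attacked by Qb3; a2: attacked by Qb3; b2: attacked by Qb3.
Legal moves for White: none.
Not in check and no legal moves → stalemate.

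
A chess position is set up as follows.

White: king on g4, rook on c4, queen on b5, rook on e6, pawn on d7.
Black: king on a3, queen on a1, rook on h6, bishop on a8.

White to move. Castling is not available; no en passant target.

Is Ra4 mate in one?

After Ra4: black king on a3; in check: yes, from the white rook on a4.
King squares — a2: attacked by Ra4; b2: attacked by Qb5; b3: attacked by Qb5; a4: attacked by Qb5; b4: attacked by Ra4.
Black has no legal moves → checkmate.

yes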